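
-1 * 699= -699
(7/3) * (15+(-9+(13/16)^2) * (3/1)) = -5985/256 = -23.38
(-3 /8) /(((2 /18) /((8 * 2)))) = -54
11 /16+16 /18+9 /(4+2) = 443 /144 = 3.08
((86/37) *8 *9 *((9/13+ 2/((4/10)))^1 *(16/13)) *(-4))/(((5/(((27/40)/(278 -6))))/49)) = -8192016/71825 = -114.06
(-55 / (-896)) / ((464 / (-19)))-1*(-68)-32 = 14965739 / 415744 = 36.00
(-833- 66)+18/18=-898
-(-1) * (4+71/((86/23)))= 1977/86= 22.99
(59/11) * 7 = 413/11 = 37.55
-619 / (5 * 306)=-619 / 1530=-0.40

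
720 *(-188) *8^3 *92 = -6375997440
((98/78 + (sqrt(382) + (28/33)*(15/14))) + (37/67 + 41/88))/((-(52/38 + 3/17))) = -323*sqrt(382)/499 - 21495973/10431096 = -14.71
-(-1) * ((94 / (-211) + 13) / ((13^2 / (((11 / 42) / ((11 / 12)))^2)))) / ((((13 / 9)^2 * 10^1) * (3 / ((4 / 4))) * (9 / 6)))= 95364 / 1476460895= 0.00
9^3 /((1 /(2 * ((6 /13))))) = 672.92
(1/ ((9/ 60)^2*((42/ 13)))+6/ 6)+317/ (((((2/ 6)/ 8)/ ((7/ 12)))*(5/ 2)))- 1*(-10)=1700959/ 945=1799.96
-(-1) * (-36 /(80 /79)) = -711 /20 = -35.55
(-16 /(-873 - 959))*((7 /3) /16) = 7 /5496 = 0.00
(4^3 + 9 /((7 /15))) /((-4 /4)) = -583 /7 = -83.29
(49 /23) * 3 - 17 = -244 /23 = -10.61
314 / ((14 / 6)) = 942 / 7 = 134.57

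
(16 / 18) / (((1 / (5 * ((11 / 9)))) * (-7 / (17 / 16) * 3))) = -935 / 3402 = -0.27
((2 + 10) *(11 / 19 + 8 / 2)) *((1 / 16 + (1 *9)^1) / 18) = 4205 / 152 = 27.66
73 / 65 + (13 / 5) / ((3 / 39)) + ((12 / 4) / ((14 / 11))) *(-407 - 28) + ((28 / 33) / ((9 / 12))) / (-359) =-6406605503 / 6468462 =-990.44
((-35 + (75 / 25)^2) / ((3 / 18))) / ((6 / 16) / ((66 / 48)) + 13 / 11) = -429 / 4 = -107.25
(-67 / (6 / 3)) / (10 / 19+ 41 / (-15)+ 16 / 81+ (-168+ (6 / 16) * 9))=2062260 / 10258019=0.20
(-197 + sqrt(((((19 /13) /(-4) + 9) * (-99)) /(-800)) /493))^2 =795926063651 /20508800 - 591 * sqrt(63308102) /256360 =38790.66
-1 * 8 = -8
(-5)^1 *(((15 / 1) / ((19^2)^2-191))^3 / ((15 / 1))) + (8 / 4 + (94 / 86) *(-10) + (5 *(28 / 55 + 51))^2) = 50273605847211874741 / 758037572059768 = 66320.73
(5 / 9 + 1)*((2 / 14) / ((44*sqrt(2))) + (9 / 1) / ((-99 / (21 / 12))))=-49 / 198 + sqrt(2) / 396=-0.24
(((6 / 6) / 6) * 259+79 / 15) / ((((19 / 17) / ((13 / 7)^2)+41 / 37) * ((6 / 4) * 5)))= 154455353 / 34254000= 4.51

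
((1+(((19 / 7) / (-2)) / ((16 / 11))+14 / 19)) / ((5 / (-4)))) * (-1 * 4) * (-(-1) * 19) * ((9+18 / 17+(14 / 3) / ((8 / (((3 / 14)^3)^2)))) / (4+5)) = 279665747647 / 5120084480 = 54.62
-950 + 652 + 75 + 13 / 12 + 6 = -2591 / 12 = -215.92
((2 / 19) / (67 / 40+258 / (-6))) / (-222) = 40 / 3486177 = 0.00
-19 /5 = -3.80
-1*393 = -393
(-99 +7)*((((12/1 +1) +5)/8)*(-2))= 414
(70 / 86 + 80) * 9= 31275 / 43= 727.33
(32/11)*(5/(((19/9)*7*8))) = 180/1463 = 0.12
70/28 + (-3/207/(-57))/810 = 2.50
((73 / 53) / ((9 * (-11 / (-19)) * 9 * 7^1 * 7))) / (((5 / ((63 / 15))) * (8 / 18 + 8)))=73 / 1224300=0.00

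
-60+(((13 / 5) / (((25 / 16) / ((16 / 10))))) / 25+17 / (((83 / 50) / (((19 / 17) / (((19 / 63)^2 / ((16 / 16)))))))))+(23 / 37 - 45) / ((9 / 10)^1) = 136515240874 / 8205328125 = 16.64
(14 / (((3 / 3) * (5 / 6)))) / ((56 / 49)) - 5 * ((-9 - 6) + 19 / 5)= 707 / 10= 70.70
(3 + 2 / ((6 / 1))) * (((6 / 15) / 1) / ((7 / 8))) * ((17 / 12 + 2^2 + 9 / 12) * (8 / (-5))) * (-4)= 60.14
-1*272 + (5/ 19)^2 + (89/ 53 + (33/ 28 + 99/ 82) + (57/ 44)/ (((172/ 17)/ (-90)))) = -279.39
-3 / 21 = -1 / 7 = -0.14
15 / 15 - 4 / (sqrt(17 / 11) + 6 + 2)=4 * sqrt(187) / 687 + 335 / 687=0.57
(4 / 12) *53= 53 / 3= 17.67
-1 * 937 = -937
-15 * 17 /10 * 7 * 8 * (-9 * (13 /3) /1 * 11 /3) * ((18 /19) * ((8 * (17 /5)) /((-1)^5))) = -499891392 /95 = -5262014.65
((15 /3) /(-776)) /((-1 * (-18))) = -5 /13968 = -0.00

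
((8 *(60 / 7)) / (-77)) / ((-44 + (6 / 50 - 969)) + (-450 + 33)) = 12000 / 19267633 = 0.00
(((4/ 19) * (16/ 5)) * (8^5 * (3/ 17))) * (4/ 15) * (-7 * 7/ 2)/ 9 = -205520896/ 72675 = -2827.94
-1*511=-511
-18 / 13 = -1.38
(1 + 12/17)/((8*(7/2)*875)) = 29/416500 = 0.00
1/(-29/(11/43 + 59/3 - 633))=79087/3741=21.14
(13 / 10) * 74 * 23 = 2212.60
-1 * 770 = -770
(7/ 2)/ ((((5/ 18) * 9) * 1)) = 7/ 5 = 1.40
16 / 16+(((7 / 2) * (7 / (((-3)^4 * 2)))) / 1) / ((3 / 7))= 1315 / 972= 1.35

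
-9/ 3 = -3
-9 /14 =-0.64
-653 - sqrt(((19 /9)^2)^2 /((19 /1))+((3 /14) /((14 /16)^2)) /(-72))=-654.02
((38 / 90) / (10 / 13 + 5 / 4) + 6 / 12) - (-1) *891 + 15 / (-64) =269581957 / 302400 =891.47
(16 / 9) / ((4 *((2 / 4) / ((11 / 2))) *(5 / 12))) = 176 / 15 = 11.73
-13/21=-0.62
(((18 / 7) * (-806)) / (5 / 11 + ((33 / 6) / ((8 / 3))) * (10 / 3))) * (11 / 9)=-345.61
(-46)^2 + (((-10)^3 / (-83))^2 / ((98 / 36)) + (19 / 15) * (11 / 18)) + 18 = 199426447229 / 91141470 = 2188.10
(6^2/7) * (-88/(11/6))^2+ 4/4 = 82951/7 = 11850.14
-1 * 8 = -8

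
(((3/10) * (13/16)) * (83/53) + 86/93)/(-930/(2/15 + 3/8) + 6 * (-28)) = -0.00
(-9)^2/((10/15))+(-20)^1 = 101.50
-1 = -1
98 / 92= 49 / 46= 1.07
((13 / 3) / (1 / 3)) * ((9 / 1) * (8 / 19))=936 / 19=49.26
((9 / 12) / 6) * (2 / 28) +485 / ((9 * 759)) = 61151 / 765072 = 0.08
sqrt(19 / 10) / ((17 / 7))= 7 * sqrt(190) / 170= 0.57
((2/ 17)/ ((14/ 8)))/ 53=8/ 6307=0.00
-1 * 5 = -5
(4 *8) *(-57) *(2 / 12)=-304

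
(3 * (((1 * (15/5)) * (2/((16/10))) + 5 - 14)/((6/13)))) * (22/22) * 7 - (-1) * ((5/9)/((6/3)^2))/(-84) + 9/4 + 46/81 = -2141525/9072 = -236.06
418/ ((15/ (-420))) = -11704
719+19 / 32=23027 / 32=719.59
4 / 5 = 0.80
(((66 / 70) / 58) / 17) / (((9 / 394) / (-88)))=-190696 / 51765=-3.68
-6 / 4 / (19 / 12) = -18 / 19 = -0.95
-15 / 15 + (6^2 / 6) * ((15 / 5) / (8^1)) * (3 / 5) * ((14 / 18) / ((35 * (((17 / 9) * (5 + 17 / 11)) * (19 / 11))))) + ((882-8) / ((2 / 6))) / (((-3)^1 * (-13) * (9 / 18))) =448328719 / 3359200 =133.46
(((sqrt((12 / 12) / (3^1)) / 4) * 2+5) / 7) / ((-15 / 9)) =-3 / 7 - sqrt(3) / 70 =-0.45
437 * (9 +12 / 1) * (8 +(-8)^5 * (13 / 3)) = -1303011640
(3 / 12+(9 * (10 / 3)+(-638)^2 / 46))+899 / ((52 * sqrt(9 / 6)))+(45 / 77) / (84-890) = 899 * sqrt(6) / 156+25348321931 / 2854852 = 8893.15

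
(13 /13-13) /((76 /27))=-81 /19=-4.26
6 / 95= 0.06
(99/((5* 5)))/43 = 99/1075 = 0.09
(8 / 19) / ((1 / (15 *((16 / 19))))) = 1920 / 361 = 5.32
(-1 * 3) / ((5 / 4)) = -12 / 5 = -2.40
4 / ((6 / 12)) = 8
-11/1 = -11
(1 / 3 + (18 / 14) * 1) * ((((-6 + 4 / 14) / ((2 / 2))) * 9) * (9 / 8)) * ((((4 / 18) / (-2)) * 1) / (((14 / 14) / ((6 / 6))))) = 510 / 49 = 10.41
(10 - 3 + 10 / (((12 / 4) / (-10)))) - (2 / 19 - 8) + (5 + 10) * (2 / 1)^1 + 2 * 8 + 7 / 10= 16109 / 570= 28.26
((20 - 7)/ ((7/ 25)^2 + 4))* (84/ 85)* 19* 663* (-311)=-31456561500/ 2549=-12340745.98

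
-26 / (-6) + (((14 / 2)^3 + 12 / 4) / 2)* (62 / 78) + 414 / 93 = 58958 / 403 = 146.30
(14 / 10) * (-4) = -28 / 5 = -5.60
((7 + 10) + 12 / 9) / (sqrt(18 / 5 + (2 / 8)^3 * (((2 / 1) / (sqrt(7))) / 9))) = 220 * sqrt(70) / sqrt(5 * sqrt(7) + 36288) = 9.66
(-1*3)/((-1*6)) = 0.50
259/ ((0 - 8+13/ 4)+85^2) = 0.04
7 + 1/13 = 7.08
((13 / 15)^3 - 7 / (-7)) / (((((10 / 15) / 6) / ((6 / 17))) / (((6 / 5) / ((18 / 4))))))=44576 / 31875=1.40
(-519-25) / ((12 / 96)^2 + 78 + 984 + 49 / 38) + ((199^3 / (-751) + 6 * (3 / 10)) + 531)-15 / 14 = -677153601784141 / 67971906030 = -9962.26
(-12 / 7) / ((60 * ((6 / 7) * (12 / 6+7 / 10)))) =-1 / 81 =-0.01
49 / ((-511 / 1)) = -7 / 73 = -0.10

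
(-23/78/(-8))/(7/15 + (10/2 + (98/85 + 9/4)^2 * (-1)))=-166175/27561391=-0.01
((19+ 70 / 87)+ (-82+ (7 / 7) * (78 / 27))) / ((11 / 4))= -61916 / 2871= -21.57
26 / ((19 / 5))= 130 / 19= 6.84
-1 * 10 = -10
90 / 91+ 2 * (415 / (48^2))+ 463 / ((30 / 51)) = 413273561 / 524160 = 788.45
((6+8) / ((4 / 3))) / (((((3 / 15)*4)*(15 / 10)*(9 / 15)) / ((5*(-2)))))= -875 / 6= -145.83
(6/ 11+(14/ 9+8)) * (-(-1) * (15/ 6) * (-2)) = -5000/ 99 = -50.51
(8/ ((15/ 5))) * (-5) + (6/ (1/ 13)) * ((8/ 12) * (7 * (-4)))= -4408/ 3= -1469.33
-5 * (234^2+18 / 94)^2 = -33115566393405 / 2209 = -14991202532.10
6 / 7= 0.86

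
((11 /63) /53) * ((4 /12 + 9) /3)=44 /4293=0.01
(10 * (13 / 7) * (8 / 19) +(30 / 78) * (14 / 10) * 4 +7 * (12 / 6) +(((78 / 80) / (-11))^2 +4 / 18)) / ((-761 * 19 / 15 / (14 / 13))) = -0.03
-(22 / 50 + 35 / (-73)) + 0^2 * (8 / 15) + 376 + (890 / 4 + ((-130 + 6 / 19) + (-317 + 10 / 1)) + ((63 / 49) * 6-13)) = 76006677 / 485450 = 156.57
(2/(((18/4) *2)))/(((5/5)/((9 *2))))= 4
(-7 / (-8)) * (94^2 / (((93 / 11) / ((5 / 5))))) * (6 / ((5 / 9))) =9876.37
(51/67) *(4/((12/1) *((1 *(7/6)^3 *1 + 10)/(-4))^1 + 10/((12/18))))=-14688/95341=-0.15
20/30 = 2/3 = 0.67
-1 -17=-18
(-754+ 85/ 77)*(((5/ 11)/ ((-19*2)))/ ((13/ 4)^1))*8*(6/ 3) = 9275680/ 209209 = 44.34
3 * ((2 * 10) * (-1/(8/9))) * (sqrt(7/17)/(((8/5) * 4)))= -675 * sqrt(119)/1088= -6.77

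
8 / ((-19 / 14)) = -112 / 19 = -5.89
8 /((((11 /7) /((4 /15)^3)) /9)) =3584 /4125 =0.87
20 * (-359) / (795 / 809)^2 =-939834716 / 126405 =-7435.11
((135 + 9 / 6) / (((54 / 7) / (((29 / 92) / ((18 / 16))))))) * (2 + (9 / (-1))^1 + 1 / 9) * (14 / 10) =-4008641 / 83835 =-47.82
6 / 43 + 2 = 92 / 43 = 2.14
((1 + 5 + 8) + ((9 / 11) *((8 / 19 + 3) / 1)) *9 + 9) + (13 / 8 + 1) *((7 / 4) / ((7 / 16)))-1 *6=22025 / 418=52.69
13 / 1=13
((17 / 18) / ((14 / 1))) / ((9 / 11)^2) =2057 / 20412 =0.10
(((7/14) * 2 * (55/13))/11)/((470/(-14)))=-7/611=-0.01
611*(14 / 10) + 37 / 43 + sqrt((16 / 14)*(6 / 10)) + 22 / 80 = 2*sqrt(210) / 35 + 1473241 / 1720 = 857.36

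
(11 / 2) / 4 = 11 / 8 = 1.38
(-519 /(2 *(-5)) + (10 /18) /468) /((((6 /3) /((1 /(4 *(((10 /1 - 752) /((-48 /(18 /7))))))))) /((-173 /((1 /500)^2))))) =-1181848418750 /167427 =-7058887.87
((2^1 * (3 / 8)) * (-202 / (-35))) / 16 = 303 / 1120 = 0.27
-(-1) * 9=9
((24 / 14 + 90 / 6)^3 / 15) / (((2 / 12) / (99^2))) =31394818026 / 1715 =18306016.34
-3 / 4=-0.75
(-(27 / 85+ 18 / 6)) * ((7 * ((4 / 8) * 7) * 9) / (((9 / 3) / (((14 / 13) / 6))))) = -48363 / 1105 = -43.77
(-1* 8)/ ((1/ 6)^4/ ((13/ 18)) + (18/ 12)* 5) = -7488/ 7021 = -1.07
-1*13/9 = -13/9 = -1.44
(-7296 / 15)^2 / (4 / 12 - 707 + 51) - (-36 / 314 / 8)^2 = -6997903198023 / 19393833200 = -360.83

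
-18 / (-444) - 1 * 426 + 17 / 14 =-110009 / 259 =-424.75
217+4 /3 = 655 /3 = 218.33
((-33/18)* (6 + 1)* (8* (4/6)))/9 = -616/81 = -7.60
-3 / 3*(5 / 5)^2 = -1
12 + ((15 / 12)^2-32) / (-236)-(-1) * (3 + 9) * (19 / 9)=424373 / 11328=37.46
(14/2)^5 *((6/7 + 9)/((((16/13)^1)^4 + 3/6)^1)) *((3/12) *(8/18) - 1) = -25235585648/478899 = -52695.01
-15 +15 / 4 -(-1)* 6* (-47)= -1173 / 4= -293.25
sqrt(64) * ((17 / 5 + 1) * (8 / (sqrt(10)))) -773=-773 + 704 * sqrt(10) / 25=-683.95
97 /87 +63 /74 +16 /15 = 97631 /32190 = 3.03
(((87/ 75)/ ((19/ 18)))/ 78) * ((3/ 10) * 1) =261/ 61750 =0.00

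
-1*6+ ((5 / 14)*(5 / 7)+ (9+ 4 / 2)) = 515 / 98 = 5.26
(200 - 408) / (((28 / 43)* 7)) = -2236 / 49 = -45.63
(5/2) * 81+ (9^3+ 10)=1883/2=941.50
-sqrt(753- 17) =-4*sqrt(46) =-27.13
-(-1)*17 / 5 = 17 / 5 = 3.40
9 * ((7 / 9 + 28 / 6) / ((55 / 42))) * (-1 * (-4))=8232 / 55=149.67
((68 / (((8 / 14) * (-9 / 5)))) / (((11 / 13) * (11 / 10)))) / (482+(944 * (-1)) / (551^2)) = -11741768675 / 79679264841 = -0.15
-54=-54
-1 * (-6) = 6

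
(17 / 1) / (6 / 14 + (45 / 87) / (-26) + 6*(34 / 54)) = 807534 / 198865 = 4.06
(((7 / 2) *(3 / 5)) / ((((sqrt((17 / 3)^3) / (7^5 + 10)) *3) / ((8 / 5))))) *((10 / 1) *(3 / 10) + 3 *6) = 29322.05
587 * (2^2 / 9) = 2348 / 9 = 260.89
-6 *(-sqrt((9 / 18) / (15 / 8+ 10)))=1.23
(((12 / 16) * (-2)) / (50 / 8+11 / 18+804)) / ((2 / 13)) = -351 / 29191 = -0.01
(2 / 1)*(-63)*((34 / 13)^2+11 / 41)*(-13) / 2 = 3103065 / 533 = 5821.89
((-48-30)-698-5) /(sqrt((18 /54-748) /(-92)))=-1562 * sqrt(154767) /2243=-273.96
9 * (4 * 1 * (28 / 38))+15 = 789 / 19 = 41.53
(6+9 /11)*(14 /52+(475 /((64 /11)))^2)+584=26961249727 /585728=46030.32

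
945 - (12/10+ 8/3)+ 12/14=98909/105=941.99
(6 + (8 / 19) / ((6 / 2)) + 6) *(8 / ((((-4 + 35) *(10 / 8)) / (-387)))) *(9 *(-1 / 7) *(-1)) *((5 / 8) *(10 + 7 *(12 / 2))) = -167109696 / 4123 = -40531.09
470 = 470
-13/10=-1.30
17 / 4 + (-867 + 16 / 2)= -3419 / 4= -854.75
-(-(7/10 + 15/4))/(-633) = -89/12660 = -0.01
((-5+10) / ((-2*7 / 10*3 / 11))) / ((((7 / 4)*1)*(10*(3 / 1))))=-110 / 441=-0.25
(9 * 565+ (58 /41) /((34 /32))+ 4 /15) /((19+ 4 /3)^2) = 159541149 /12967685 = 12.30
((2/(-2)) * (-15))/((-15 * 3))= -0.33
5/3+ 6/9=2.33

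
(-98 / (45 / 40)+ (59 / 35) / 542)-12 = -16920709 / 170730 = -99.11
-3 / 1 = -3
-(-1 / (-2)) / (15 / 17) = -17 / 30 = -0.57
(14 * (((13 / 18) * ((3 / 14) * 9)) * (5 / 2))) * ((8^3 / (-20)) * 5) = -6240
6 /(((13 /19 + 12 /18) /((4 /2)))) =684 /77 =8.88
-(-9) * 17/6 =51/2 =25.50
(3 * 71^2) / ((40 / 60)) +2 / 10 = 22684.70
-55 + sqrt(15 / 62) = -54.51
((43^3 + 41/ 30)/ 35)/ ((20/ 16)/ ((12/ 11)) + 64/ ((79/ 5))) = 1507478632/ 3448375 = 437.16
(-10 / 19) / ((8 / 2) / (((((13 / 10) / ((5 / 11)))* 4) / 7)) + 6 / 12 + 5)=-0.07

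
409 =409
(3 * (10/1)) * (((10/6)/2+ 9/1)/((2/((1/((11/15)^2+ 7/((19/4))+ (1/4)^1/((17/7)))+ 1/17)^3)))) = 50610349598529446504435/2281787809632026987618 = 22.18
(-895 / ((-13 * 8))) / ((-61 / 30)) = -13425 / 3172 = -4.23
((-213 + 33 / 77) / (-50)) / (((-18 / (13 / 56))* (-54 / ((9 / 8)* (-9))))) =-403 / 39200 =-0.01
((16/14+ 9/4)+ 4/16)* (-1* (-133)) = 969/2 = 484.50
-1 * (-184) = 184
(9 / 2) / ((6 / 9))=27 / 4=6.75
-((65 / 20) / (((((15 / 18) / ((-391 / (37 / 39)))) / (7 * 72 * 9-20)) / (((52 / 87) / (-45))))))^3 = -467059521116952152572326700544 / 521174257171875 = -896167672692481.69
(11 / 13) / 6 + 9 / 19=911 / 1482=0.61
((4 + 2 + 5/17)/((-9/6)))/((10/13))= -5.45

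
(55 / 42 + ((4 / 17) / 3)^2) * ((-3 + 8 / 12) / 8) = -47909 / 124848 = -0.38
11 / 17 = 0.65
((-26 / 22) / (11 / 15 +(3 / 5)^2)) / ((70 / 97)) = -18915 / 12628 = -1.50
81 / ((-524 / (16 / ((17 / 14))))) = -4536 / 2227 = -2.04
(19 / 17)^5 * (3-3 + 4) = 9904396 / 1419857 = 6.98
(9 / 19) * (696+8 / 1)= 6336 / 19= 333.47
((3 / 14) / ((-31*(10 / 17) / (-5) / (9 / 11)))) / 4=459 / 38192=0.01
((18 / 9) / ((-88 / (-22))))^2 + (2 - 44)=-167 / 4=-41.75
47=47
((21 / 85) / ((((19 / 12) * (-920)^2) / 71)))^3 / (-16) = -89494571817 / 638534772877358464000000000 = -0.00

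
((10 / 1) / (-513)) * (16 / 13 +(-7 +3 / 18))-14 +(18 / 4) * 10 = 32758 / 1053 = 31.11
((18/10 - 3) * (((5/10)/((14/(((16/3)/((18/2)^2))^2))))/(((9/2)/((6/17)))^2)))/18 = -0.00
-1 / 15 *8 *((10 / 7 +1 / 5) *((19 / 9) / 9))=-0.20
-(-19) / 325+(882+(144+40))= 346469 / 325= 1066.06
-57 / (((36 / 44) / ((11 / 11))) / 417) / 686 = -29051 / 686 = -42.35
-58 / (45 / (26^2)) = -39208 / 45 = -871.29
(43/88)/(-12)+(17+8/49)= 885989/51744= 17.12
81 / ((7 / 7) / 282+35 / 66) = 13959 / 92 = 151.73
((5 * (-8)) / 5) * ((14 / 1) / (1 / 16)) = -1792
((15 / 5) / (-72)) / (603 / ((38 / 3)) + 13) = -0.00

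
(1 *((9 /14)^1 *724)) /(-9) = -362 /7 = -51.71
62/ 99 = 0.63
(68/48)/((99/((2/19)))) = 17/11286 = 0.00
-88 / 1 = -88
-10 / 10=-1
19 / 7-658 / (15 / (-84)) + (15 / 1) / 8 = 1033029 / 280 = 3689.39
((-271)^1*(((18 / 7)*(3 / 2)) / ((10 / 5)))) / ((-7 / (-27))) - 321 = -229017 / 98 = -2336.91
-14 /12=-7 /6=-1.17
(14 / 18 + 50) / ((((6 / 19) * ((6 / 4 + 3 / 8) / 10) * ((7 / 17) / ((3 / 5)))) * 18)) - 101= -268561 / 8505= -31.58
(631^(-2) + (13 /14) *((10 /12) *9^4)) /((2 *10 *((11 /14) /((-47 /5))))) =-2660227118201 /875954200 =-3036.95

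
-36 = -36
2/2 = 1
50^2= 2500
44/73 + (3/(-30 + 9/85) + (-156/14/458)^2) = 11416258474/22697356297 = 0.50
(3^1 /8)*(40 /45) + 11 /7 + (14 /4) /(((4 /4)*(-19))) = 1373 /798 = 1.72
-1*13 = -13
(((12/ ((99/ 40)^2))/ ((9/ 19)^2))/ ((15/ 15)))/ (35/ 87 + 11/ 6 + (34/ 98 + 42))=6566156800/ 33529211199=0.20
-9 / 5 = -1.80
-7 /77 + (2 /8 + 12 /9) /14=41 /1848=0.02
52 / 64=13 / 16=0.81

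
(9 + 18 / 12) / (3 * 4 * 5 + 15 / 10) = 7 / 41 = 0.17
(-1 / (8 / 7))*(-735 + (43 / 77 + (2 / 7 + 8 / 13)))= 641.85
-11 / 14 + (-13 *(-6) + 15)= 1291 / 14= 92.21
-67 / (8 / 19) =-1273 / 8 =-159.12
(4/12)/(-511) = -1/1533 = -0.00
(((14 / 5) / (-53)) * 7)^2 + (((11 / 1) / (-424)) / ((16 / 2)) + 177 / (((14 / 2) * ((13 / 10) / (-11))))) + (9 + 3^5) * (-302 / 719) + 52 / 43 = -4026852015760393 / 12644756196800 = -318.46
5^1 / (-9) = -0.56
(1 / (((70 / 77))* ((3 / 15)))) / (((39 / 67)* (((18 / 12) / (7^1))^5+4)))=198188144 / 83910021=2.36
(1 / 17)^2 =1 / 289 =0.00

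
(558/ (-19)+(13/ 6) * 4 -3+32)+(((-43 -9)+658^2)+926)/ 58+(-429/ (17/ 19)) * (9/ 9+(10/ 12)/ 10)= 783325187/ 112404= 6968.84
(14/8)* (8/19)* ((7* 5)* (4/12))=490/57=8.60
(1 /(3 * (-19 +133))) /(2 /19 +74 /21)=7 /8688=0.00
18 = 18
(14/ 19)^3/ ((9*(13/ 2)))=5488/ 802503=0.01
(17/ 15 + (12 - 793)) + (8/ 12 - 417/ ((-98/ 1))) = -379723/ 490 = -774.94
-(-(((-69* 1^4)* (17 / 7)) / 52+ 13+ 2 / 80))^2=-1273133761 / 13249600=-96.09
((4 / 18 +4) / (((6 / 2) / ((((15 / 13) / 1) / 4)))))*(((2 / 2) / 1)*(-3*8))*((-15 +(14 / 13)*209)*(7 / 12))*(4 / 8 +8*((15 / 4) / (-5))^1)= 19977265 / 3042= 6567.15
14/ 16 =7/ 8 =0.88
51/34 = 3/2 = 1.50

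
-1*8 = -8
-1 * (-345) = 345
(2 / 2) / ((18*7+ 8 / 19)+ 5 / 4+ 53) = 76 / 13731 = 0.01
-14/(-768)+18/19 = 7045/7296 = 0.97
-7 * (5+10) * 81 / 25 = -1701 / 5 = -340.20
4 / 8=0.50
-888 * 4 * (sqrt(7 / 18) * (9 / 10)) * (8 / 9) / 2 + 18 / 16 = 9 / 8 - 1184 * sqrt(14) / 5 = -884.90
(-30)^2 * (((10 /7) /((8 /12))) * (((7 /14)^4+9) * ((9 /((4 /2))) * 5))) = 22021875 /56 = 393247.77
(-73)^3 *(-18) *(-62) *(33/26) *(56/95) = -324816280.27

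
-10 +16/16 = -9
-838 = -838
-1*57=-57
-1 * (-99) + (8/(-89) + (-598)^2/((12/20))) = 159160189/267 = 596105.58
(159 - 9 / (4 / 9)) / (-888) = -5 / 32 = -0.16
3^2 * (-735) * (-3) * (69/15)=91287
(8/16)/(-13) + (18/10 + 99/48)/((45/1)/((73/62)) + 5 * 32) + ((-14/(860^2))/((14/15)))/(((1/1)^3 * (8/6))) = -1056843677/55650462400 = -0.02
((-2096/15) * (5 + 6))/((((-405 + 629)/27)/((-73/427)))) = 946737/29890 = 31.67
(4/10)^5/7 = 32/21875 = 0.00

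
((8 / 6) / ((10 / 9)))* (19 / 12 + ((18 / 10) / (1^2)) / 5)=583 / 250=2.33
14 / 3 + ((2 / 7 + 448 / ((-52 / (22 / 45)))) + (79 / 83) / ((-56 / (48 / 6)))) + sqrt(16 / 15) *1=205441 / 339885 + 4 *sqrt(15) / 15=1.64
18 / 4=9 / 2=4.50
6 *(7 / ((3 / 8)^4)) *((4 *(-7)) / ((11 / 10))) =-16056320 / 297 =-54061.68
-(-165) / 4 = 165 / 4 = 41.25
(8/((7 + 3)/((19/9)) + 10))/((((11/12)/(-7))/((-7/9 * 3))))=532/55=9.67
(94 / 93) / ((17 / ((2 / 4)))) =47 / 1581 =0.03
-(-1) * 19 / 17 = 19 / 17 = 1.12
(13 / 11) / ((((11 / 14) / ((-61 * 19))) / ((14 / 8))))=-738283 / 242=-3050.76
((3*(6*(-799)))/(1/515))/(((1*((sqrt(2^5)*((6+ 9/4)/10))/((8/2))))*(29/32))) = -1580102400*sqrt(2)/319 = -7005022.71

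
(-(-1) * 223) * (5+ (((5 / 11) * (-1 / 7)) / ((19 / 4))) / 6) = 4891505 / 4389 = 1114.49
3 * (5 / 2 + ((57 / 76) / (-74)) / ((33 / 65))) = 24225 / 3256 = 7.44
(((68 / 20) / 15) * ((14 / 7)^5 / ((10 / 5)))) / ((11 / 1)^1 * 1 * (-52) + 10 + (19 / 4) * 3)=-1088 / 164325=-0.01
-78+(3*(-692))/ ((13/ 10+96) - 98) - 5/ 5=20207/ 7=2886.71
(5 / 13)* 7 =35 / 13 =2.69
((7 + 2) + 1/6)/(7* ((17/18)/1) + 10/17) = 2805/2203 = 1.27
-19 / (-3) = 6.33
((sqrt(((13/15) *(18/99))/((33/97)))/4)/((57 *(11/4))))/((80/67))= 67 *sqrt(12610)/8276400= 0.00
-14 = -14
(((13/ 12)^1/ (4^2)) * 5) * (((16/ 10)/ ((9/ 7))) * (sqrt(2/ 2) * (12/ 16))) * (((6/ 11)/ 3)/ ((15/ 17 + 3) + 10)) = 1547/ 373824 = 0.00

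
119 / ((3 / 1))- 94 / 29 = 3169 / 87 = 36.43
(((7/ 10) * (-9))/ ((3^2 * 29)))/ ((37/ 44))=-154/ 5365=-0.03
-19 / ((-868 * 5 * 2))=19 / 8680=0.00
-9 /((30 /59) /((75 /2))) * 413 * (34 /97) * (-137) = 2553783435 /194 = 13163832.14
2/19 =0.11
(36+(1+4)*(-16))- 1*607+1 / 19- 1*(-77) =-10905 / 19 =-573.95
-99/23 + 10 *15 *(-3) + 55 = -9184/23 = -399.30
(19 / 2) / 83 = 19 / 166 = 0.11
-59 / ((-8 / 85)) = 5015 / 8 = 626.88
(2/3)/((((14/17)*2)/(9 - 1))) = 68/21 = 3.24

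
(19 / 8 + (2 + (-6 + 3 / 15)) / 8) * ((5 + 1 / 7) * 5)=342 / 7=48.86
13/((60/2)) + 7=223/30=7.43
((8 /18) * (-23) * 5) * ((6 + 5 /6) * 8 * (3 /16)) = -4715 /9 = -523.89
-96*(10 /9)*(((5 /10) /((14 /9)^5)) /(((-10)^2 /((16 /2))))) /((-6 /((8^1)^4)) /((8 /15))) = 71663616 /420175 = 170.56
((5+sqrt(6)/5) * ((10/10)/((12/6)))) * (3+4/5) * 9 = 171 * sqrt(6)/50+171/2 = 93.88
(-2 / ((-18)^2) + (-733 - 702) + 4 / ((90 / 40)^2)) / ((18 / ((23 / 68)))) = -5343889 / 198288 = -26.95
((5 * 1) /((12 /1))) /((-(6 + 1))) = -5 /84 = -0.06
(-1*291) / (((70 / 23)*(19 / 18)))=-60237 / 665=-90.58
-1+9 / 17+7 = 111 / 17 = 6.53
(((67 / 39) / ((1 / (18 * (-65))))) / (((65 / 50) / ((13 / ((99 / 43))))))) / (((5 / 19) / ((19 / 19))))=-33175.15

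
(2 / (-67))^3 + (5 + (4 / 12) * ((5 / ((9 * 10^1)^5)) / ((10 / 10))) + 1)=6.00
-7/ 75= -0.09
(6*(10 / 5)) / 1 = 12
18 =18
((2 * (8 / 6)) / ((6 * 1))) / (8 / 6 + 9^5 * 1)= 0.00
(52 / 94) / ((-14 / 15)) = -0.59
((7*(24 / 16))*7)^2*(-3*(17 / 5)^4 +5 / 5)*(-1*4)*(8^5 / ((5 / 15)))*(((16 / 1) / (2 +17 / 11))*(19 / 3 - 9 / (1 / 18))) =-596762904104848.59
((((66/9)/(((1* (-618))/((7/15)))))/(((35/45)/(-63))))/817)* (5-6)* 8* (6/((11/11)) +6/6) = -12936/420755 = -0.03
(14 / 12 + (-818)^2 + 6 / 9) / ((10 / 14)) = 5620657 / 6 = 936776.17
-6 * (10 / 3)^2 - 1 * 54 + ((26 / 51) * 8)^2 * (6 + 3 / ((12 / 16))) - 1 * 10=92776 / 2601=35.67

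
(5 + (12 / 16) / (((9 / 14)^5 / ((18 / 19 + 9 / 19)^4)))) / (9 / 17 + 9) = 72792589 / 21112002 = 3.45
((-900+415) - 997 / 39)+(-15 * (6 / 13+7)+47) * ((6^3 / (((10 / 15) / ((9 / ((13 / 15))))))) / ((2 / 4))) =-221758216 / 507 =-437392.93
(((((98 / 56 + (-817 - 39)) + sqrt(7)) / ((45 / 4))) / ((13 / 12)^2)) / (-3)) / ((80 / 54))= 61506 / 4225 - 72* sqrt(7) / 4225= 14.51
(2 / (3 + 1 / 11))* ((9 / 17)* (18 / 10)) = 891 / 1445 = 0.62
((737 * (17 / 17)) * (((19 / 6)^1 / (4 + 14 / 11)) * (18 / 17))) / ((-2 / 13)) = -3046.29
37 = 37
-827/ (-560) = 827/ 560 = 1.48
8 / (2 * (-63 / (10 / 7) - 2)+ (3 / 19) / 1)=-95 / 1093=-0.09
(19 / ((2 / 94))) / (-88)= -10.15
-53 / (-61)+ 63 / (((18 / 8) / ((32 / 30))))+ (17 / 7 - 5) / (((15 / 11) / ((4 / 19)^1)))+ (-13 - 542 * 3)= -195766058 / 121695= -1608.66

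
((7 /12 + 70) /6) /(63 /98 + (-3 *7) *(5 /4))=-5929 /12906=-0.46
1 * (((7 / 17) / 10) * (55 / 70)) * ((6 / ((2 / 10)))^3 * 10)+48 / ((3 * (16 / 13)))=148721 / 17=8748.29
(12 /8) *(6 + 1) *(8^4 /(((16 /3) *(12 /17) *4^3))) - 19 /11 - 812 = -635.23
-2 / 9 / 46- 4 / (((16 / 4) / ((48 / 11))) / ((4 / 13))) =-39887 / 29601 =-1.35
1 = 1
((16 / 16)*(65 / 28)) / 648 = 65 / 18144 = 0.00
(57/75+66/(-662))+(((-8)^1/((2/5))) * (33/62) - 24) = -8717966/256525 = -33.98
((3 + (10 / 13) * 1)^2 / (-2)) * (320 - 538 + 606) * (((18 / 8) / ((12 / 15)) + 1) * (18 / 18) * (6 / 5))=-42620151 / 3380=-12609.51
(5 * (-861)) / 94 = -4305 / 94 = -45.80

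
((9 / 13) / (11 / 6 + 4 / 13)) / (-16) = -27 / 1336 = -0.02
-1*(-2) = 2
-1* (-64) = 64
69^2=4761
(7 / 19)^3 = 343 / 6859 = 0.05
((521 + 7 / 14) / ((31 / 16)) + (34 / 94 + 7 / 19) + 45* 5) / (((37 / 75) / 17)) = 17467600725 / 1024271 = 17053.69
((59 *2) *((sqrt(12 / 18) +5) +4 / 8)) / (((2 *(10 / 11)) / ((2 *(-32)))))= -114224 / 5 - 20768 *sqrt(6) / 15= -26236.20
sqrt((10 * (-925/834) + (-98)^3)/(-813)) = sqrt(14784392742941)/113007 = 34.02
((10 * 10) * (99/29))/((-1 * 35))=-1980/203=-9.75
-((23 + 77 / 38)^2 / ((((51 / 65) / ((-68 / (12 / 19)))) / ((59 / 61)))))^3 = 57233680945350732159380875 / 99639211456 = 574409212086395.70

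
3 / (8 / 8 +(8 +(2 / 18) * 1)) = 27 / 82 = 0.33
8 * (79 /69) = 632 /69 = 9.16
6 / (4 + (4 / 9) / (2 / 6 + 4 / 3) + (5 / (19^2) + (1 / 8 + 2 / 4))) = 1.22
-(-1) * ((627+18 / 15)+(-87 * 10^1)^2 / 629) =1831.54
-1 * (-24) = 24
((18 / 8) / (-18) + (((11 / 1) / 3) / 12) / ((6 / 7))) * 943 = 23575 / 108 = 218.29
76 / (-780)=-19 / 195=-0.10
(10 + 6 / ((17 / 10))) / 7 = 230 / 119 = 1.93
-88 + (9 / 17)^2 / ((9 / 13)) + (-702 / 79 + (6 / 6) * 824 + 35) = 762.52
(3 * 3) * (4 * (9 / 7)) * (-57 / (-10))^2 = 1503.82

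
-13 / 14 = -0.93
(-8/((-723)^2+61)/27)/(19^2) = -4/2547817065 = -0.00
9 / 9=1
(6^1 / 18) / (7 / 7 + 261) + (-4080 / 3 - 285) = -1292969 / 786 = -1645.00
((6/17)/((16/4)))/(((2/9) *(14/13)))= 351/952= 0.37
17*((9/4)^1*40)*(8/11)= 12240/11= 1112.73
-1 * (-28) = 28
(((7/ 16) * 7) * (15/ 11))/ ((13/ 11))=735/ 208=3.53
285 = 285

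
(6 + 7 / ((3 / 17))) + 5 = 152 / 3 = 50.67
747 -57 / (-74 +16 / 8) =17947 / 24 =747.79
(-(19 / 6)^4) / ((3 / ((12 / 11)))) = -130321 / 3564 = -36.57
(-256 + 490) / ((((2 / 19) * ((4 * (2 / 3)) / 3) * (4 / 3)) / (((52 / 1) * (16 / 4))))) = 780273 / 2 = 390136.50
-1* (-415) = 415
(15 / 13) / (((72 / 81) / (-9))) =-1215 / 104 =-11.68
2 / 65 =0.03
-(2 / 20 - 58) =579 / 10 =57.90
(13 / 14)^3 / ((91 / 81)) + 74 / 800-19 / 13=-8194869 / 12485200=-0.66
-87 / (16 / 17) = -1479 / 16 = -92.44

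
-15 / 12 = -5 / 4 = -1.25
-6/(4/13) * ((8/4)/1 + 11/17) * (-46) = 2374.41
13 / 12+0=13 / 12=1.08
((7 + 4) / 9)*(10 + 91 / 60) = 14.08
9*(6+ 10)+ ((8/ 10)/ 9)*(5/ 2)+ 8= 152.22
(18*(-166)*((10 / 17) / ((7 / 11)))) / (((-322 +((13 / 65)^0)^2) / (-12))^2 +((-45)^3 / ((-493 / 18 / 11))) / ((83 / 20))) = -12658124160 / 43695131417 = -0.29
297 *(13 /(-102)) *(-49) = 63063 /34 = 1854.79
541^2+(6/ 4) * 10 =292696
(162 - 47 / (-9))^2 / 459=2265025 / 37179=60.92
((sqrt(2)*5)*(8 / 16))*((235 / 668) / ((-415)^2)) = 47*sqrt(2) / 9203704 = 0.00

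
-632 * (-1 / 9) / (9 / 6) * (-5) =-6320 / 27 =-234.07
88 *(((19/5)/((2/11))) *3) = 27588/5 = 5517.60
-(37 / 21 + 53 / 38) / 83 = -2519 / 66234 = -0.04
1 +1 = 2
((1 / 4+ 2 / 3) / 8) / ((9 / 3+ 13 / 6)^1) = 11 / 496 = 0.02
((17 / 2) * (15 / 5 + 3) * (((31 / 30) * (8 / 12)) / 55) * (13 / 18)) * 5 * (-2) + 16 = 16909 / 1485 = 11.39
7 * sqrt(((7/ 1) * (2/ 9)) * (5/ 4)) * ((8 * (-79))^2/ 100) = 349496 * sqrt(70)/ 75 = 38987.91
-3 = -3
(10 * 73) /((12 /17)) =6205 /6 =1034.17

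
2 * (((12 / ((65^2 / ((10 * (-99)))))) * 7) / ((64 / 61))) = -126819 / 3380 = -37.52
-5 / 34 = -0.15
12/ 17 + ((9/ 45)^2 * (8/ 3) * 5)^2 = 3788/ 3825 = 0.99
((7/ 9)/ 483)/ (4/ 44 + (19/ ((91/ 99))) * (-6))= -1001/ 77038155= -0.00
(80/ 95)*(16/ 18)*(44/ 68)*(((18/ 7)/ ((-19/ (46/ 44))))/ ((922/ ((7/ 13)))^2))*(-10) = 51520/ 220416792713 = 0.00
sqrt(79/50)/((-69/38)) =-0.69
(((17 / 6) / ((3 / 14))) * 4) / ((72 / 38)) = 27.91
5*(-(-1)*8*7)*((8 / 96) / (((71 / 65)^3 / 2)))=35.81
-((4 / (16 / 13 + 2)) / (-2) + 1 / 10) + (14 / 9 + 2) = 2567 / 630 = 4.07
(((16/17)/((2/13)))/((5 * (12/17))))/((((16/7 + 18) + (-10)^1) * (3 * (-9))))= -0.01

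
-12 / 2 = -6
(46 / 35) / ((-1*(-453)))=46 / 15855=0.00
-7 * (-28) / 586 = 98 / 293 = 0.33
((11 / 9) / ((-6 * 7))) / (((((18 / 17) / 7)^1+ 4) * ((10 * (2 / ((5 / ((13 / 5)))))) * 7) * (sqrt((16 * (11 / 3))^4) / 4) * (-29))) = 85 / 22026740736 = 0.00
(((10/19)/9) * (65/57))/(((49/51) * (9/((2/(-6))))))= -0.00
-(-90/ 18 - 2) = 7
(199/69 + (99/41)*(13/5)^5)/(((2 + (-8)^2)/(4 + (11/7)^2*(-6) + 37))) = 1643394288157/14295290625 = 114.96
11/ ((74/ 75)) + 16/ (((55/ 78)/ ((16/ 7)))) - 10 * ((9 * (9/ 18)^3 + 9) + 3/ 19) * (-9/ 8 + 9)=-6467696397/ 8660960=-746.76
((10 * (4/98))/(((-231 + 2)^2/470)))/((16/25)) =29375/5139218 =0.01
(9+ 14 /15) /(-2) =-4.97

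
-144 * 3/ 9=-48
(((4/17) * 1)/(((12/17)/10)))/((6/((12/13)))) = 0.51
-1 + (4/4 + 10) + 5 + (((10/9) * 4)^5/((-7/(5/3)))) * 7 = -2875.25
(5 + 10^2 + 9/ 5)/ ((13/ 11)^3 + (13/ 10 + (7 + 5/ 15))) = 4264524/ 410639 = 10.39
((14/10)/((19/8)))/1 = 56/95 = 0.59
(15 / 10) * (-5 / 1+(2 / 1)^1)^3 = -81 / 2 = -40.50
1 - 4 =-3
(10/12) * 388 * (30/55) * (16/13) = 31040/143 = 217.06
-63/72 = -7/8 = -0.88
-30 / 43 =-0.70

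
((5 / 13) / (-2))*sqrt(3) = -5*sqrt(3) / 26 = -0.33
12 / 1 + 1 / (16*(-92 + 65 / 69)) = 12.00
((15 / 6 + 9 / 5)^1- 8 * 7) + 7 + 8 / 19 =-44.28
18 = 18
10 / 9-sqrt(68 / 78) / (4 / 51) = 10 / 9-17 * sqrt(1326) / 52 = -10.79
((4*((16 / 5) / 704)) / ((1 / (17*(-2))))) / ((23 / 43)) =-1462 / 1265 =-1.16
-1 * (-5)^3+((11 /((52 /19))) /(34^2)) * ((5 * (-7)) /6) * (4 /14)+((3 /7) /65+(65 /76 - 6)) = 14373551239 /119923440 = 119.86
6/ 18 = 1/ 3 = 0.33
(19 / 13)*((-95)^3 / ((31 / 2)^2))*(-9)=586444500 / 12493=46941.85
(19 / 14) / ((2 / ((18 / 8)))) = 171 / 112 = 1.53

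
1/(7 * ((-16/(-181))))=181/112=1.62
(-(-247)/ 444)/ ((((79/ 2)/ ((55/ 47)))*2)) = 13585/ 1648572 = 0.01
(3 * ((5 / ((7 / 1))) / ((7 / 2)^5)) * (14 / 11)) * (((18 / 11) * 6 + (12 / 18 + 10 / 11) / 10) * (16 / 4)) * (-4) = -1685504 / 2033647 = -0.83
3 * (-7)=-21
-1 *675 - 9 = -684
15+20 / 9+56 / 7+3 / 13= 2978 / 117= 25.45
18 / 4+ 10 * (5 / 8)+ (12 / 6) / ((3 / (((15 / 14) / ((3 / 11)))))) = 1123 / 84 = 13.37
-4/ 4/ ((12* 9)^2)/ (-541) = 1/ 6310224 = 0.00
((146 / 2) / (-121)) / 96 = -73 / 11616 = -0.01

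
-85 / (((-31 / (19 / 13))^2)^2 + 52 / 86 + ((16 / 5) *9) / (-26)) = -30961011575 / 73722646539069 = -0.00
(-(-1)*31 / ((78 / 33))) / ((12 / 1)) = 341 / 312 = 1.09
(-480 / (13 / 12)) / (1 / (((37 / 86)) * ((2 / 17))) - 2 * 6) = -213120 / 3731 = -57.12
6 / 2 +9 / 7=30 / 7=4.29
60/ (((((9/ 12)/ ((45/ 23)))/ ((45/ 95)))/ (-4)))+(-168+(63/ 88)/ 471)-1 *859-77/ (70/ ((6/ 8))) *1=-19990331051/ 15093980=-1324.39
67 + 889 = 956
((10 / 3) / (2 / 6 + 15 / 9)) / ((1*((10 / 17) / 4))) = 34 / 3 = 11.33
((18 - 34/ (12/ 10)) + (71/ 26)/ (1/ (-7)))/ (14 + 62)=-2297/ 5928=-0.39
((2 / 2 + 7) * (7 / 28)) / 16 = 1 / 8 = 0.12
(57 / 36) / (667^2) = 19 / 5338668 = 0.00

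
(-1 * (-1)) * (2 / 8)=1 / 4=0.25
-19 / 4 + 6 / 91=-1705 / 364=-4.68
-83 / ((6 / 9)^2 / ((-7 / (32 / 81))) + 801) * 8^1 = -0.83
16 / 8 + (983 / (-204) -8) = -2207 / 204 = -10.82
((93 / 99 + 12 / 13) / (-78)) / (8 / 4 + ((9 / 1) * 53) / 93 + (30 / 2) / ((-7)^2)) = -1213681 / 377919828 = -0.00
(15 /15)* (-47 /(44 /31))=-1457 /44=-33.11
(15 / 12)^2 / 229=25 / 3664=0.01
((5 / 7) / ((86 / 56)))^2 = 400 / 1849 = 0.22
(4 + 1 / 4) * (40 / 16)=85 / 8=10.62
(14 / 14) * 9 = 9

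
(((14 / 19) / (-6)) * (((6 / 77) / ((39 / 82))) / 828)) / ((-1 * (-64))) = -41 / 107984448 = -0.00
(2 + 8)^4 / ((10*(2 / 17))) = 8500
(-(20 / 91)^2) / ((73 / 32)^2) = -409600 / 44129449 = -0.01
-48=-48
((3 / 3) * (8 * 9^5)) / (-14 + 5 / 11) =-5196312 / 149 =-34874.58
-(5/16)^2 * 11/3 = -275/768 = -0.36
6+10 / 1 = 16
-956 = -956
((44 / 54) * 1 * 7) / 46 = 77 / 621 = 0.12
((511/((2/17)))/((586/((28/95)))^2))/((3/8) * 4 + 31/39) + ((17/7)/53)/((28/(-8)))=-0.01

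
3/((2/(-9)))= -27/2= -13.50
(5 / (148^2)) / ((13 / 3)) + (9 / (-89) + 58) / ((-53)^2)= 1471077071 / 71188284752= 0.02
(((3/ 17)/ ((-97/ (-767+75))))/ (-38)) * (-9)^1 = 0.30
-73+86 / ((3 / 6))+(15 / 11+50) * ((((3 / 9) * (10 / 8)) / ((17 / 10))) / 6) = 101.10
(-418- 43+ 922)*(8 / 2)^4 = 118016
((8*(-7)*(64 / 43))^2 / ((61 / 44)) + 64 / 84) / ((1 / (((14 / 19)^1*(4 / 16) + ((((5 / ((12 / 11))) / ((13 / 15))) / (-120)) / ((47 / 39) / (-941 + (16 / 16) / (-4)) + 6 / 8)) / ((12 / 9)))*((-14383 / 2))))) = -21032496774294761821 / 4166341293828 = -5048193.44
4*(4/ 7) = 16/ 7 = 2.29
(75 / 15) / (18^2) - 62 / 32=-2491 / 1296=-1.92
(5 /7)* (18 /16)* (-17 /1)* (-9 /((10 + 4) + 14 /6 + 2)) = 4131 /616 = 6.71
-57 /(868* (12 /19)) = -361 /3472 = -0.10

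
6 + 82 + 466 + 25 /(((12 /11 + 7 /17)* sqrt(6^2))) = 938719 /1686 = 556.77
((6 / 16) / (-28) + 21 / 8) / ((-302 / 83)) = -48555 / 67648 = -0.72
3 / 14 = 0.21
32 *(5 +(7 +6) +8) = 832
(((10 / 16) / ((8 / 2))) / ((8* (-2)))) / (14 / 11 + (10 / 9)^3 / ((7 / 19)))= -280665 / 143586304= -0.00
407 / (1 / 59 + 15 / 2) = 54.14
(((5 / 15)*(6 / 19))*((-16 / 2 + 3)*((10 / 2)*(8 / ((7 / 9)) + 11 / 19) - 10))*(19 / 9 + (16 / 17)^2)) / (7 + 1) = -25528625 / 2921212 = -8.74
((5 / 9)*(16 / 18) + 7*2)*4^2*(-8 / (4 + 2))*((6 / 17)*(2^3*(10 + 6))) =-13968.64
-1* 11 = -11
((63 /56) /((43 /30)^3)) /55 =6075 /874577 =0.01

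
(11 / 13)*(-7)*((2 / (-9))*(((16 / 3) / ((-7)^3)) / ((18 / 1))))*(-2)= 352 / 154791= 0.00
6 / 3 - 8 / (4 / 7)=-12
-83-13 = -96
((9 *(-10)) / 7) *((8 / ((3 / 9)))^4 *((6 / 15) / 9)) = -1327104 / 7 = -189586.29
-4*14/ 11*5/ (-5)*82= 4592/ 11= 417.45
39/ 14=2.79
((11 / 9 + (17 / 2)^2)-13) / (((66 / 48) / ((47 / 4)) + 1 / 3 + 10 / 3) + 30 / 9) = 102319 / 12042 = 8.50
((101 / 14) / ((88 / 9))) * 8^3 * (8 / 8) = 377.77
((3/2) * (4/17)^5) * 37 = 56832/1419857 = 0.04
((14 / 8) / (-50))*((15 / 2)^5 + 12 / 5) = -26580813 / 32000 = -830.65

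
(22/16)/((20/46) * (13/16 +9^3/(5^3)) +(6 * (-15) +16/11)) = -69575/4334221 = -0.02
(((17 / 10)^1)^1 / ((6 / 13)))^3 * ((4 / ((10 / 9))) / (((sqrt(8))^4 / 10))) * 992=334609691 / 12000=27884.14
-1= -1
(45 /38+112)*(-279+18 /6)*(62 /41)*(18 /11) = -60217128 /779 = -77300.55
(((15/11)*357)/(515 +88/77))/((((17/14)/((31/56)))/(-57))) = -3896235/158972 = -24.51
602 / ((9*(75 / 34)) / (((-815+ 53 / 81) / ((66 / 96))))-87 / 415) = -8964731834240 / 3371440911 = -2659.02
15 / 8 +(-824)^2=5431823 / 8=678977.88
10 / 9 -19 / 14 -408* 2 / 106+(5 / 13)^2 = -8798669 / 1128582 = -7.80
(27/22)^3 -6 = -44205/10648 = -4.15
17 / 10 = 1.70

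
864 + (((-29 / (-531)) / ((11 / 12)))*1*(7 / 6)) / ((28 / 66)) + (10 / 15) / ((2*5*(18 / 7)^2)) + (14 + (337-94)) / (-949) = 235082084039 / 272116260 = 863.90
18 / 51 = 0.35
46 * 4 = 184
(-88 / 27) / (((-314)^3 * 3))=11 / 313461333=0.00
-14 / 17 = -0.82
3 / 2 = 1.50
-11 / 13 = -0.85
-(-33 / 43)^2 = -1089 / 1849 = -0.59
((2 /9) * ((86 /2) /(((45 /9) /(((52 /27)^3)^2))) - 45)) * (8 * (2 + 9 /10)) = 177008252482264 /87169610025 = 2030.62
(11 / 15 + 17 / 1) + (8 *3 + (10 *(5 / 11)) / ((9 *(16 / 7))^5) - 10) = 54033221947019 / 1702727516160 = 31.73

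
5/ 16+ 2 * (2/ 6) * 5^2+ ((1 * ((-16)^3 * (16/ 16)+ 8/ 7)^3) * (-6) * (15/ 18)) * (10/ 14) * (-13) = -3187877220373.19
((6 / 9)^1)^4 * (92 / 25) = 1472 / 2025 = 0.73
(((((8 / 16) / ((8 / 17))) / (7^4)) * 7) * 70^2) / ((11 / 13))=5525 / 308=17.94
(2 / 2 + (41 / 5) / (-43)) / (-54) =-29 / 1935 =-0.01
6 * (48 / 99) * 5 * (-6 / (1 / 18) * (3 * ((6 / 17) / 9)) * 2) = -369.63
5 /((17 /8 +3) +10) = 40 /121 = 0.33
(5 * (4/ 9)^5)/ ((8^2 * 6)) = 40/ 177147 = 0.00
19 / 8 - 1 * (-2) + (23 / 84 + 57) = 10357 / 168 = 61.65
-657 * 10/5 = -1314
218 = 218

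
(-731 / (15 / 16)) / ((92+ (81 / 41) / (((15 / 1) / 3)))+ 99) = -7052 / 1731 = -4.07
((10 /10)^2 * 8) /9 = 0.89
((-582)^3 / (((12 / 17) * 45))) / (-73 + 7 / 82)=2544532324 / 29895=85115.65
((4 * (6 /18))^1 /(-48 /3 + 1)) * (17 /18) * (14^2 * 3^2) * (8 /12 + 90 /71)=-2745568 /9585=-286.44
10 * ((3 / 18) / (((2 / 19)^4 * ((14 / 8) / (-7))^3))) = -2606420 / 3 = -868806.67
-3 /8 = -0.38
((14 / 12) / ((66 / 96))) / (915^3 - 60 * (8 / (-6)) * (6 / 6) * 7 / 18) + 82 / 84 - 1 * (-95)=305711159747911 / 3185281247610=95.98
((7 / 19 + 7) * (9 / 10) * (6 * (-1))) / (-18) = 42 / 19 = 2.21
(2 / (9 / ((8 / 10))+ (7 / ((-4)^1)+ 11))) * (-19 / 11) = -76 / 451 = -0.17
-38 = -38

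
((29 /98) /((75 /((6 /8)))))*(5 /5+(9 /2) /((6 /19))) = 1769 /39200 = 0.05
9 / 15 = 3 / 5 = 0.60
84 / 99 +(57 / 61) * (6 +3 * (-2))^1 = 28 / 33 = 0.85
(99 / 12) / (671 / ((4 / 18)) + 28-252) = 33 / 11182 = 0.00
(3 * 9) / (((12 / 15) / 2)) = 135 / 2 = 67.50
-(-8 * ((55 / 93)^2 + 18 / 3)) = 439352 / 8649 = 50.80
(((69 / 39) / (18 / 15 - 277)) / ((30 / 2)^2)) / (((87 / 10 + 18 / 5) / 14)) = -92 / 2835027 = -0.00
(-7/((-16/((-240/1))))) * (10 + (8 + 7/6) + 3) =-4655/2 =-2327.50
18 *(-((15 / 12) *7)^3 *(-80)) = 1929375 / 2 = 964687.50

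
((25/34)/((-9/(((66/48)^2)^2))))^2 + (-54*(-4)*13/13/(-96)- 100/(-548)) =-426617504121127/215220341440512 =-1.98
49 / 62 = 0.79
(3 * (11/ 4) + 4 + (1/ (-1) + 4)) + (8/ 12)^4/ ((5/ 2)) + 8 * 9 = 141473/ 1620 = 87.33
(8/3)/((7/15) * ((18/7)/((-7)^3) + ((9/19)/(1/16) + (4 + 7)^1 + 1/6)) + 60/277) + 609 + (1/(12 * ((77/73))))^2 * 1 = 151473717628678589/248601291002064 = 609.30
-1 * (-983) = 983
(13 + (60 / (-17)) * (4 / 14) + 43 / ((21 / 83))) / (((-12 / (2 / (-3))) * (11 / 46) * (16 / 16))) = 1493942 / 35343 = 42.27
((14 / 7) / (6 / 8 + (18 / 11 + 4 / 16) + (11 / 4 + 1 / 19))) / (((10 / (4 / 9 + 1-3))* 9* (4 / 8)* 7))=-3344 / 1841535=-0.00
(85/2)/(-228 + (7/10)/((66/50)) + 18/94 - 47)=-131835/850811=-0.15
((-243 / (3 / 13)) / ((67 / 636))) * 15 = -149934.63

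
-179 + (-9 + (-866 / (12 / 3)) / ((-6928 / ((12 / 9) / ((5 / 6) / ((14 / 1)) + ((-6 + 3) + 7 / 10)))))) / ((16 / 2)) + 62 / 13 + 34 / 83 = -2842111835 / 16245424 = -174.95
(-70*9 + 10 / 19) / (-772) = 2990 / 3667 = 0.82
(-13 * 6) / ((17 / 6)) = -468 / 17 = -27.53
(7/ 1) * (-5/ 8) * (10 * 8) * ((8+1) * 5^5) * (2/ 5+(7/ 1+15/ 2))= -146671875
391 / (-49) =-7.98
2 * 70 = 140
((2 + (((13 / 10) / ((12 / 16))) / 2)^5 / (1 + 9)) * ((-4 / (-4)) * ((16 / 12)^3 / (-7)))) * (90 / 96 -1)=31117586 / 717609375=0.04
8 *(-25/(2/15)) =-1500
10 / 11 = 0.91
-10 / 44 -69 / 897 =-87 / 286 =-0.30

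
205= 205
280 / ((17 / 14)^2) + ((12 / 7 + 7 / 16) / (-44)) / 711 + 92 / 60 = 969207837547 / 5063002560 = 191.43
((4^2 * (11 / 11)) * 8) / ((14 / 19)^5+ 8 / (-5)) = -198087920 / 2139959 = -92.57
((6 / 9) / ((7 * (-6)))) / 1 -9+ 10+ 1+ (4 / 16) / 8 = 2.02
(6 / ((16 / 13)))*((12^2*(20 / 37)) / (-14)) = -7020 / 259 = -27.10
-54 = -54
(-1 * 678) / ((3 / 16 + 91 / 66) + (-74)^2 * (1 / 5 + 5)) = -1789920 / 75178663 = -0.02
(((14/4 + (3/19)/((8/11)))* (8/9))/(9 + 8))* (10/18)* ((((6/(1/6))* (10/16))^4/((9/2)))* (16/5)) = 6356250/323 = 19678.79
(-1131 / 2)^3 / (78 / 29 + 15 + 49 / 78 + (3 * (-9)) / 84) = -11453770047447 / 1139822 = -10048735.72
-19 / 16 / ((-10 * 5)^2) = -19 / 40000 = -0.00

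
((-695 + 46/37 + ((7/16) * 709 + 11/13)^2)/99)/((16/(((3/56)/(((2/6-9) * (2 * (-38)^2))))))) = -8092149911/62351373500416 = -0.00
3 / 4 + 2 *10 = 83 / 4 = 20.75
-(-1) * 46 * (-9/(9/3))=-138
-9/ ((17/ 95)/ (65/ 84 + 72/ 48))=-54435/ 476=-114.36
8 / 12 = 2 / 3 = 0.67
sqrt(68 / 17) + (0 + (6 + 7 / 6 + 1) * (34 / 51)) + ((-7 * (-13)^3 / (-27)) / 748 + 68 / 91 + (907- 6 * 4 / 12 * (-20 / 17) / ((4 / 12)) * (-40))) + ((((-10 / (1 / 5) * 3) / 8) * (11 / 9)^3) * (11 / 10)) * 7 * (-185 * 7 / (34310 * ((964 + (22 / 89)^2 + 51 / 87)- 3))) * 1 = 348304988023005895423 / 551039096383487712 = 632.09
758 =758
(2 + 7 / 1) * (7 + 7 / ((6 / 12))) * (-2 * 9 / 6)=-567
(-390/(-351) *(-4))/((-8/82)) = 410/9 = 45.56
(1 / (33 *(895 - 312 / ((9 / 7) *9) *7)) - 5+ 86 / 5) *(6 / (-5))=-76772064 / 5243975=-14.64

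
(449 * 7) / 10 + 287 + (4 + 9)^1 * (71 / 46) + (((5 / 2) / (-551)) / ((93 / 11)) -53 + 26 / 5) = 573.56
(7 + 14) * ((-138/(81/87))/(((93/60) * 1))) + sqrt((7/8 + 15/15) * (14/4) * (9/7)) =-186760/93 + 3 * sqrt(15)/4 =-2005.27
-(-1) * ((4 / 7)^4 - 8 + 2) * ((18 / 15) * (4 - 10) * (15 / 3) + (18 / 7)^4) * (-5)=1311705000 / 5764801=227.54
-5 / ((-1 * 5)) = 1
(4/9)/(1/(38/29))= 152/261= 0.58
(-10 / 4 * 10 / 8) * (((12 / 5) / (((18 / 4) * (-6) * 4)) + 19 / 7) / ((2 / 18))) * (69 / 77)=-67.85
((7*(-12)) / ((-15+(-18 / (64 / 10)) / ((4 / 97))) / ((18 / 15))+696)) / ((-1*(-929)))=-1536 / 10645411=-0.00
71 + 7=78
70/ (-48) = -1.46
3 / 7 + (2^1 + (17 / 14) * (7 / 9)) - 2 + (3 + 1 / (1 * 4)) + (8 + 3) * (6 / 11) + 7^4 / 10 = 315911 / 1260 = 250.72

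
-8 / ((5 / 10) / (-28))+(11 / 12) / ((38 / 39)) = 68239 / 152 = 448.94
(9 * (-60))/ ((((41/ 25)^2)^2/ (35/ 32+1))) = -3533203125/ 22606088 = -156.29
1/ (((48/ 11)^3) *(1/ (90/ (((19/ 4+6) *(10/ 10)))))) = 6655/ 66048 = 0.10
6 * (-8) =-48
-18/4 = -9/2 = -4.50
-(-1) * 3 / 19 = 3 / 19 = 0.16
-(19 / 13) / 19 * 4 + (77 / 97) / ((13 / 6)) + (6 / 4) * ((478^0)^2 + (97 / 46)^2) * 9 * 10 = 1962114959 / 2668276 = 735.35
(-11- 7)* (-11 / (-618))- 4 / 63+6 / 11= 11533 / 71379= 0.16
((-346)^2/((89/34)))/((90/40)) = 16281376/801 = 20326.31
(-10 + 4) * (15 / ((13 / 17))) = -1530 / 13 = -117.69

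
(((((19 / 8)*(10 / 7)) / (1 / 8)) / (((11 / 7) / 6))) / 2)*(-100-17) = -66690 / 11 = -6062.73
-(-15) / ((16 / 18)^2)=1215 / 64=18.98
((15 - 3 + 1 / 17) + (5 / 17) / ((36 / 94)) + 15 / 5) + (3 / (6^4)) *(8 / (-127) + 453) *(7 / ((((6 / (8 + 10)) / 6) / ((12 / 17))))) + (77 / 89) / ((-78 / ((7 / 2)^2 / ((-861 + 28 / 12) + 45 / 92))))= 1161675030849239 / 10649880401238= 109.08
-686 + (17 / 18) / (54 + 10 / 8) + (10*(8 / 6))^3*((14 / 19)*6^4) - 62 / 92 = 231398839847 / 102258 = 2262892.29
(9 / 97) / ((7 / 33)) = 297 / 679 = 0.44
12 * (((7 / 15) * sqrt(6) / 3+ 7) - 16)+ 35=-68.43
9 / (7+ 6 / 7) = 1.15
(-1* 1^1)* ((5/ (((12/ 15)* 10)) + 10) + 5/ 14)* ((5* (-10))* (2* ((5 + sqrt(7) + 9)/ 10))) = 3075* sqrt(7)/ 28 + 3075/ 2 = 1828.06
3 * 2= 6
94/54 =47/27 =1.74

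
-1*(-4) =4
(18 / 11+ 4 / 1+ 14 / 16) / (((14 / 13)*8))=7449 / 9856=0.76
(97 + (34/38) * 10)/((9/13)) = 8723/57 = 153.04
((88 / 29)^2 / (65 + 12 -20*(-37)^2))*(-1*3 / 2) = 3872 / 7653941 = 0.00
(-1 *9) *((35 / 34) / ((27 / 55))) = -1925 / 102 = -18.87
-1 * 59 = -59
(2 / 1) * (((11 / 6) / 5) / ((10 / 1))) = 0.07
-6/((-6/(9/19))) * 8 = 72/19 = 3.79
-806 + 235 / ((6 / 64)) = 5102 / 3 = 1700.67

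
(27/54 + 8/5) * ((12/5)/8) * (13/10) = 819/1000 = 0.82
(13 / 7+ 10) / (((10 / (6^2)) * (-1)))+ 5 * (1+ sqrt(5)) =-1319 / 35+ 5 * sqrt(5) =-26.51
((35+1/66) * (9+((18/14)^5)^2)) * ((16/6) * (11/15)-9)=-245378454507103/46608416085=-5264.68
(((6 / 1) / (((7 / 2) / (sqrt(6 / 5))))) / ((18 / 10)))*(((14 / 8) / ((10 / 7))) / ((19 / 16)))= 56*sqrt(30) / 285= 1.08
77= 77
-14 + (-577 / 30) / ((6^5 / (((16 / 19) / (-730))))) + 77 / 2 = 24.50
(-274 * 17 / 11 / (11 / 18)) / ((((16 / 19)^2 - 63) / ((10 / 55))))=60535368 / 29930197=2.02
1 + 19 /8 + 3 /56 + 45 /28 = 141 /28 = 5.04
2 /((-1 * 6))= -1 /3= -0.33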